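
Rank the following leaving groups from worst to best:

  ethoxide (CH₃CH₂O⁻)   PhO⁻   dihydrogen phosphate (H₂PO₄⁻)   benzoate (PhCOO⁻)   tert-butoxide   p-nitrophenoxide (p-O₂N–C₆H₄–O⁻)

dihydrogen phosphate (H₂PO₄⁻): pKₐ(H₃PO₄) ≈ 2.1
benzoate (PhCOO⁻): pKₐ(C₆H₅COOH) ≈ 4.2
p-nitrophenoxide (p-O₂N–C₆H₄–O⁻): pKₐ(p-nitrophenol) ≈ 7.2 — nitro group delocalises the charge; the classic chromogenic LG
PhO⁻: pKₐ(C₆H₅OH (phenol)) ≈ 10 — resonance into the ring helps, but still a poor LG
ethoxide (CH₃CH₂O⁻): pKₐ(CH₃CH₂OH) ≈ 16
tert-butoxide: pKₐ(t-BuOH) ≈ 18
Listed from poorest to best leaving group as asked.

tert-butoxide < ethoxide (CH₃CH₂O⁻) < PhO⁻ < p-nitrophenoxide (p-O₂N–C₆H₄–O⁻) < benzoate (PhCOO⁻) < dihydrogen phosphate (H₂PO₄⁻)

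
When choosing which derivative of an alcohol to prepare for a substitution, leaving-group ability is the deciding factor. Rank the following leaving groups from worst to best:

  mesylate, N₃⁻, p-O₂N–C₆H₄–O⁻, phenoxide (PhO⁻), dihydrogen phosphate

mesylate: pKₐ(CH₃SO₃H (MsOH)) ≈ -1.9
dihydrogen phosphate: pKₐ(H₃PO₄) ≈ 2.1
N₃⁻: pKₐ(HN₃) ≈ 4.7
p-O₂N–C₆H₄–O⁻: pKₐ(p-nitrophenol) ≈ 7.2 — nitro group delocalises the charge; the classic chromogenic LG
phenoxide (PhO⁻): pKₐ(C₆H₅OH (phenol)) ≈ 10 — resonance into the ring helps, but still a poor LG
Reversing gives the worst-to-best order requested.

phenoxide (PhO⁻) < p-O₂N–C₆H₄–O⁻ < N₃⁻ < dihydrogen phosphate < mesylate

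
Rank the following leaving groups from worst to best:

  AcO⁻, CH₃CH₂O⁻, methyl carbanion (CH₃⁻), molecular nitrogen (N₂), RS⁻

methyl carbanion (CH₃⁻) < CH₃CH₂O⁻ < RS⁻ < AcO⁻ < molecular nitrogen (N₂)

molecular nitrogen (N₂): no meaningful conjugate acid; N₂ departs as an exceptionally stable neutral molecule
AcO⁻: pKₐ(CH₃COOH) ≈ 4.8
RS⁻: pKₐ(RSH (a thiol)) ≈ 10.5
CH₃CH₂O⁻: pKₐ(CH₃CH₂OH) ≈ 16
methyl carbanion (CH₃⁻): pKₐ(CH₄) ≈ 48
Listed from poorest to best leaving group as asked.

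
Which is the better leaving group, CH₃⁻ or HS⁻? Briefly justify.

HS⁻

HS⁻ is the better leaving group.
pKₐ(H₂S) ≈ 7 versus pKₐ(CH₄) ≈ 48: HS⁻ is the much weaker base.
Larger and more polarisable than the oxygen analogue.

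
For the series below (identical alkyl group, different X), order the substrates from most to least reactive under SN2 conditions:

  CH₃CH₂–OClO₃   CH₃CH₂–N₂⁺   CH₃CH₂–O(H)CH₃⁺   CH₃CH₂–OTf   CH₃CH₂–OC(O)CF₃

The skeletons are identical, so relative rate is governed entirely by leaving-group ability.
Rank by basicity of the departing species: weakest base leaves most easily.
CH₃CH₂–N₂⁺ loses N₂: no meaningful conjugate acid; N₂ departs as an exceptionally stable neutral molecule
CH₃CH₂–OTf loses OTf⁻: pKₐ(CF₃SO₃H (triflic acid)) ≈ -14
CH₃CH₂–OClO₃ loses ClO₄⁻: pKₐ(HClO₄) ≈ -10
CH₃CH₂–O(H)CH₃⁺ loses R'OH: pKₐ(R'OH₂⁺) ≈ -2.4
CH₃CH₂–OC(O)CF₃ loses CF₃COO⁻: pKₐ(CF₃COOH) ≈ 0.2

CH₃CH₂–N₂⁺ > CH₃CH₂–OTf > CH₃CH₂–OClO₃ > CH₃CH₂–O(H)CH₃⁺ > CH₃CH₂–OC(O)CF₃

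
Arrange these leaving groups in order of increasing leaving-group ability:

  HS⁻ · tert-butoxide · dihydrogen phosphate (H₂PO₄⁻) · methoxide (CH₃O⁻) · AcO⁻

dihydrogen phosphate (H₂PO₄⁻): pKₐ(H₃PO₄) ≈ 2.1 — moderate base; biological leaving group after further activation
AcO⁻: pKₐ(CH₃COOH) ≈ 4.8 — resonance-stabilised but still a weak base
HS⁻: pKₐ(H₂S) ≈ 7
methoxide (CH₃O⁻): pKₐ(CH₃OH) ≈ 15.5 — strong base; alkoxides do not leave unassisted
tert-butoxide: pKₐ(t-BuOH) ≈ 18
The question asks for worst first, so the sequence is read in increasing leaving-group ability.

tert-butoxide < methoxide (CH₃O⁻) < HS⁻ < AcO⁻ < dihydrogen phosphate (H₂PO₄⁻)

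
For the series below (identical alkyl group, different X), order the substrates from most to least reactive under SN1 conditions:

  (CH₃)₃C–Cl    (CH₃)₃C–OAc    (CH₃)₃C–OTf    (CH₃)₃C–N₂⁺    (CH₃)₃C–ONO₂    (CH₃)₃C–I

(CH₃)₃C–N₂⁺ > (CH₃)₃C–OTf > (CH₃)₃C–I > (CH₃)₃C–Cl > (CH₃)₃C–ONO₂ > (CH₃)₃C–OAc

Identical carbon frameworks mean the comparison reduces to leaving-group quality.
The more stable X⁻ (or X) is on its own — i.e. the weaker a base it is — the better a leaving group it makes.
(CH₃)₃C–N₂⁺ loses N₂: no meaningful conjugate acid; N₂ departs as an exceptionally stable neutral molecule
(CH₃)₃C–OTf loses OTf⁻: pKₐ(CF₃SO₃H (triflic acid)) ≈ -14
(CH₃)₃C–I loses I⁻: pKₐ(HI) ≈ -10
(CH₃)₃C–Cl loses Cl⁻: pKₐ(HCl) ≈ -7
(CH₃)₃C–ONO₂ loses NO₃⁻: pKₐ(HNO₃) ≈ -1.3
(CH₃)₃C–OAc loses AcO⁻: pKₐ(CH₃COOH) ≈ 4.8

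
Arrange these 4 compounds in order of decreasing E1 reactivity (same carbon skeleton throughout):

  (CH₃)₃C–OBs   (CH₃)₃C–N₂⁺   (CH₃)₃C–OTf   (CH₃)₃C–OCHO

(CH₃)₃C–N₂⁺ > (CH₃)₃C–OTf > (CH₃)₃C–OBs > (CH₃)₃C–OCHO

Same R in every case — rank the leaving groups.
Rank by basicity of the departing species: weakest base leaves most easily.
(CH₃)₃C–N₂⁺ loses N₂: no meaningful conjugate acid; N₂ departs as an exceptionally stable neutral molecule
(CH₃)₃C–OTf loses OTf⁻: pKₐ(CF₃SO₃H (triflic acid)) ≈ -14
(CH₃)₃C–OBs loses OBs⁻: pKₐ(p-BrC₆H₄SO₃H) ≈ -2.8
(CH₃)₃C–OCHO loses HCOO⁻: pKₐ(HCOOH) ≈ 3.8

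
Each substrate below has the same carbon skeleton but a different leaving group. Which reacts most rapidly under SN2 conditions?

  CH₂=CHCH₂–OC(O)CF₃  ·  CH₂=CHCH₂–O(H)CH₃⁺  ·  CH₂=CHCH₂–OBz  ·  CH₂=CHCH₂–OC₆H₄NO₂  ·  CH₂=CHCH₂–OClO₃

CH₂=CHCH₂–OClO₃

The skeletons are identical, so relative rate is governed entirely by leaving-group ability.
A good leaving group is a weak base: the lower the pKₐ of its conjugate acid, the more readily it departs.
CH₂=CHCH₂–OClO₃ loses ClO₄⁻: pKₐ(HClO₄) ≈ -10
CH₂=CHCH₂–O(H)CH₃⁺ loses R'OH: pKₐ(R'OH₂⁺) ≈ -2.4
CH₂=CHCH₂–OC(O)CF₃ loses CF₃COO⁻: pKₐ(CF₃COOH) ≈ 0.2
CH₂=CHCH₂–OBz loses PhCOO⁻: pKₐ(C₆H₅COOH) ≈ 4.2
CH₂=CHCH₂–OC₆H₄NO₂ loses p-O₂N–C₆H₄–O⁻: pKₐ(p-nitrophenol) ≈ 7.2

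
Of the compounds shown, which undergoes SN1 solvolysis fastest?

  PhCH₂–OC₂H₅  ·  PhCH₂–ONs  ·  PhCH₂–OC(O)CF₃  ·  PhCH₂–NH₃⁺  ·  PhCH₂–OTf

PhCH₂–OTf

Identical carbon frameworks mean the comparison reduces to leaving-group quality.
A good leaving group is a weak base: the lower the pKₐ of its conjugate acid, the more readily it departs.
PhCH₂–OTf loses OTf⁻: pKₐ(CF₃SO₃H (triflic acid)) ≈ -14
PhCH₂–ONs loses ONs⁻: pKₐ(p-O₂NC₆H₄SO₃H) ≈ -3.5
PhCH₂–OC(O)CF₃ loses CF₃COO⁻: pKₐ(CF₃COOH) ≈ 0.2
PhCH₂–NH₃⁺ loses NH₃: pKₐ(NH₄⁺) ≈ 9.2
PhCH₂–OC₂H₅ loses CH₃CH₂O⁻: pKₐ(CH₃CH₂OH) ≈ 16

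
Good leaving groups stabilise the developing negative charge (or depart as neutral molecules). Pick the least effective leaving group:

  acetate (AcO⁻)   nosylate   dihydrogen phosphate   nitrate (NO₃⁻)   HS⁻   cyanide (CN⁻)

The more stable X⁻ (or X) is on its own — i.e. the weaker a base it is — the better a leaving group it makes.
nosylate: pKₐ(p-O₂NC₆H₄SO₃H) ≈ -3.5
nitrate (NO₃⁻): pKₐ(HNO₃) ≈ -1.3
dihydrogen phosphate: pKₐ(H₃PO₄) ≈ 2.1
acetate (AcO⁻): pKₐ(CH₃COOH) ≈ 4.8
HS⁻: pKₐ(H₂S) ≈ 7
cyanide (CN⁻): pKₐ(HCN) ≈ 9.2

cyanide (CN⁻)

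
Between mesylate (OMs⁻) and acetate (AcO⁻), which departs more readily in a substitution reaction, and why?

mesylate (OMs⁻) is the better leaving group.
pKₐ(CH₃SO₃H (MsOH)) ≈ -1.9 versus pKₐ(CH₃COOH) ≈ 4.8: mesylate (OMs⁻) is the much weaker base.
Resonance-delocalised alkanesulfonate.

mesylate (OMs⁻)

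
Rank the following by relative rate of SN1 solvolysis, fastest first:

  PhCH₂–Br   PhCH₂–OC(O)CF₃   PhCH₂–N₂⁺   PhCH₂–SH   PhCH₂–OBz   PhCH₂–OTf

PhCH₂–N₂⁺ > PhCH₂–OTf > PhCH₂–Br > PhCH₂–OC(O)CF₃ > PhCH₂–OBz > PhCH₂–SH

Same R in every case — rank the leaving groups.
Leaving-group ability tracks the stability of the departed species; conjugate-acid pKₐ is the usual yardstick (lower pKₐ → better LG).
PhCH₂–N₂⁺ loses N₂: no meaningful conjugate acid; N₂ departs as an exceptionally stable neutral molecule
PhCH₂–OTf loses OTf⁻: pKₐ(CF₃SO₃H (triflic acid)) ≈ -14
PhCH₂–Br loses Br⁻: pKₐ(HBr) ≈ -9
PhCH₂–OC(O)CF₃ loses CF₃COO⁻: pKₐ(CF₃COOH) ≈ 0.2
PhCH₂–OBz loses PhCOO⁻: pKₐ(C₆H₅COOH) ≈ 4.2
PhCH₂–SH loses HS⁻: pKₐ(H₂S) ≈ 7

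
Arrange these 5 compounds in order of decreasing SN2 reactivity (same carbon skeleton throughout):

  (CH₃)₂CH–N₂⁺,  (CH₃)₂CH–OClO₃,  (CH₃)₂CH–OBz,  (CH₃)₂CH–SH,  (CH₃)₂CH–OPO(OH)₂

Same R in every case — rank the leaving groups.
The more stable X⁻ (or X) is on its own — i.e. the weaker a base it is — the better a leaving group it makes.
(CH₃)₂CH–N₂⁺ loses N₂: no meaningful conjugate acid; N₂ departs as an exceptionally stable neutral molecule
(CH₃)₂CH–OClO₃ loses ClO₄⁻: pKₐ(HClO₄) ≈ -10
(CH₃)₂CH–OPO(OH)₂ loses H₂PO₄⁻: pKₐ(H₃PO₄) ≈ 2.1
(CH₃)₂CH–OBz loses PhCOO⁻: pKₐ(C₆H₅COOH) ≈ 4.2
(CH₃)₂CH–SH loses HS⁻: pKₐ(H₂S) ≈ 7

(CH₃)₂CH–N₂⁺ > (CH₃)₂CH–OClO₃ > (CH₃)₂CH–OPO(OH)₂ > (CH₃)₂CH–OBz > (CH₃)₂CH–SH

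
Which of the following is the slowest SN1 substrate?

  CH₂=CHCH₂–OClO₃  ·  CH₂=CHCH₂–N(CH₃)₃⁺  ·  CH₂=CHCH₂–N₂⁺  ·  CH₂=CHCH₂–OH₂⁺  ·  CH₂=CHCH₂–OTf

Identical carbon frameworks mean the comparison reduces to leaving-group quality.
A good leaving group is a weak base: the lower the pKₐ of its conjugate acid, the more readily it departs.
CH₂=CHCH₂–N₂⁺ loses N₂: no meaningful conjugate acid; N₂ departs as an exceptionally stable neutral molecule
CH₂=CHCH₂–OTf loses OTf⁻: pKₐ(CF₃SO₃H (triflic acid)) ≈ -14
CH₂=CHCH₂–OClO₃ loses ClO₄⁻: pKₐ(HClO₄) ≈ -10
CH₂=CHCH₂–OH₂⁺ loses H₂O: pKₐ(H₃O⁺) ≈ -1.7
CH₂=CHCH₂–N(CH₃)₃⁺ loses NR'₃: pKₐ(R'₃NH⁺) ≈ 10.7

CH₂=CHCH₂–N(CH₃)₃⁺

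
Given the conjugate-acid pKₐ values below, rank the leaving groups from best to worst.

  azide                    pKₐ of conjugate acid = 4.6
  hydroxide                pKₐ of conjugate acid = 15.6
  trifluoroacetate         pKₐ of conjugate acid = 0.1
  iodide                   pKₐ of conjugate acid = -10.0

iodide > trifluoroacetate > azide > hydroxide

Lower conjugate-acid pKₐ ⇒ weaker base ⇒ better leaving group.
Sorting by the given values: iodide (-10.0), trifluoroacetate (0.1), azide (4.6), hydroxide (15.6).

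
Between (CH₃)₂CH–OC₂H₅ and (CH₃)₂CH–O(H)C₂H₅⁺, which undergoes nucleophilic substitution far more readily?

(CH₃)₂CH–O(H)C₂H₅⁺

From (CH₃)₂CH–OC₂H₅ the departing group would be CH₃CH₂O⁻ (pKₐ(CH₃CH₂OH) ≈ 16). Strong base; alkoxides do not leave unassisted.
From (CH₃)₂CH–O(H)C₂H₅⁺ the leaving group is R'OH (pKₐ(R'OH₂⁺) ≈ -2.4). Neutral; leaves from a protonated ether (an oxonium ion, R–O(H)R'⁺).
(In practice (CH₃)₂CH–O(H)C₂H₅⁺ is made from (CH₃)₂CH–OC₂H₅ by protonation with concentrated HBr, allowing neutral ethanol, rather than ethoxide, to depart.)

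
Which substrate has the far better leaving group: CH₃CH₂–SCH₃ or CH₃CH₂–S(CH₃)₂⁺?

CH₃CH₂–S(CH₃)₂⁺

From CH₃CH₂–SCH₃ the departing group would be RS⁻ (pKₐ(RSH (a thiol)) ≈ 10.5). Moderately basic; rarely leaves without activation.
From CH₃CH₂–S(CH₃)₂⁺ the leaving group is SR'₂ (pKₐ(R'₂SH⁺) ≈ -7). Neutral; leaves from a sulfonium salt (R–SR'₂⁺).
(In practice CH₃CH₂–S(CH₃)₂⁺ is made from CH₃CH₂–SCH₃ by S-methylation with CH₃I, allowing neutral dimethyl sulfide, rather than methanethiolate, to depart.)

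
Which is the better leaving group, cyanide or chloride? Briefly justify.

chloride is the better leaving group.
pKₐ(HCl) ≈ -7 versus pKₐ(HCN) ≈ 9.2: chloride is the much weaker base.
Moderately weak base.

chloride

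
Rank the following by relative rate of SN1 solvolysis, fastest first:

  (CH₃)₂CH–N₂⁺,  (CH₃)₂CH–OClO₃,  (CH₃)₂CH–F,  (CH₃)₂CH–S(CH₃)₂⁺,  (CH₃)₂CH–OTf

(CH₃)₂CH–N₂⁺ > (CH₃)₂CH–OTf > (CH₃)₂CH–OClO₃ > (CH₃)₂CH–S(CH₃)₂⁺ > (CH₃)₂CH–F

Identical carbon frameworks mean the comparison reduces to leaving-group quality.
A good leaving group is a weak base: the lower the pKₐ of its conjugate acid, the more readily it departs.
(CH₃)₂CH–N₂⁺ loses N₂: no meaningful conjugate acid; N₂ departs as an exceptionally stable neutral molecule
(CH₃)₂CH–OTf loses OTf⁻: pKₐ(CF₃SO₃H (triflic acid)) ≈ -14
(CH₃)₂CH–OClO₃ loses ClO₄⁻: pKₐ(HClO₄) ≈ -10
(CH₃)₂CH–S(CH₃)₂⁺ loses SR'₂: pKₐ(R'₂SH⁺) ≈ -7
(CH₃)₂CH–F loses F⁻: pKₐ(HF) ≈ 3.2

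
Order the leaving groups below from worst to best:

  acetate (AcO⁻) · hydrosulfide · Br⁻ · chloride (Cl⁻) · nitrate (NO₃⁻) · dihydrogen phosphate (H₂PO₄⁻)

Br⁻: pKₐ(HBr) ≈ -9
chloride (Cl⁻): pKₐ(HCl) ≈ -7
nitrate (NO₃⁻): pKₐ(HNO₃) ≈ -1.3
dihydrogen phosphate (H₂PO₄⁻): pKₐ(H₃PO₄) ≈ 2.1 — moderate base; biological leaving group after further activation
acetate (AcO⁻): pKₐ(CH₃COOH) ≈ 4.8 — resonance-stabilised but still a weak base
hydrosulfide: pKₐ(H₂S) ≈ 7 — larger and more polarisable than the oxygen analogue
The question asks for worst first, so the sequence is read in increasing leaving-group ability.

hydrosulfide < acetate (AcO⁻) < dihydrogen phosphate (H₂PO₄⁻) < nitrate (NO₃⁻) < chloride (Cl⁻) < Br⁻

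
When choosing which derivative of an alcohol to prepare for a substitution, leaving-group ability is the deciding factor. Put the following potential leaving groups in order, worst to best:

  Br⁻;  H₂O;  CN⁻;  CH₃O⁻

CH₃O⁻ < CN⁻ < H₂O < Br⁻

The more stable X⁻ (or X) is on its own — i.e. the weaker a base it is — the better a leaving group it makes.
Br⁻: pKₐ(HBr) ≈ -9
H₂O: pKₐ(H₃O⁺) ≈ -1.7
CN⁻: pKₐ(HCN) ≈ 9.2
CH₃O⁻: pKₐ(CH₃OH) ≈ 15.5
Listed from poorest to best leaving group as asked.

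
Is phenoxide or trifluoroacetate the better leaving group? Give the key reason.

trifluoroacetate

trifluoroacetate is the better leaving group.
pKₐ(CF₃COOH) ≈ 0.2 versus pKₐ(C₆H₅OH (phenol)) ≈ 10: trifluoroacetate is the much weaker base.
Strongly electron-withdrawing CF₃ stabilises the carboxylate.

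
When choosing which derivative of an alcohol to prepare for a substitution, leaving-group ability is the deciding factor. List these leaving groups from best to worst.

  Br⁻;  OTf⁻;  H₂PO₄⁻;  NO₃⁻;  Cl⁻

Rank by basicity of the departing species: weakest base leaves most easily.
OTf⁻: pKₐ(CF₃SO₃H (triflic acid)) ≈ -14 — charge spread over three oxygens and a CF₃ group; the premier leaving group in synthesis
Br⁻: pKₐ(HBr) ≈ -9 — weak base; good leaving group
Cl⁻: pKₐ(HCl) ≈ -7 — moderately weak base
NO₃⁻: pKₐ(HNO₃) ≈ -1.3 — resonance-delocalised over three oxygens
H₂PO₄⁻: pKₐ(H₃PO₄) ≈ 2.1 — moderate base; biological leaving group after further activation

OTf⁻ > Br⁻ > Cl⁻ > NO₃⁻ > H₂PO₄⁻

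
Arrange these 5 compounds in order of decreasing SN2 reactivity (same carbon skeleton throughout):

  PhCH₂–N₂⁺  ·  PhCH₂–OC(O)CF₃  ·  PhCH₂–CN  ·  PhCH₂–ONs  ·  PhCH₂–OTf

Identical carbon frameworks mean the comparison reduces to leaving-group quality.
A good leaving group is a weak base: the lower the pKₐ of its conjugate acid, the more readily it departs.
PhCH₂–N₂⁺ loses N₂: no meaningful conjugate acid; N₂ departs as an exceptionally stable neutral molecule
PhCH₂–OTf loses OTf⁻: pKₐ(CF₃SO₃H (triflic acid)) ≈ -14
PhCH₂–ONs loses ONs⁻: pKₐ(p-O₂NC₆H₄SO₃H) ≈ -3.5
PhCH₂–OC(O)CF₃ loses CF₃COO⁻: pKₐ(CF₃COOH) ≈ 0.2
PhCH₂–CN loses CN⁻: pKₐ(HCN) ≈ 9.2

PhCH₂–N₂⁺ > PhCH₂–OTf > PhCH₂–ONs > PhCH₂–OC(O)CF₃ > PhCH₂–CN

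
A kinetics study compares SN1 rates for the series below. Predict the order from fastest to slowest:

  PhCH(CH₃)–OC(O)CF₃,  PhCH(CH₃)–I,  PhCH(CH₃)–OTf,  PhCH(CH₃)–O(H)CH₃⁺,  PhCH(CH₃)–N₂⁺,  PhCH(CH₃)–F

PhCH(CH₃)–N₂⁺ > PhCH(CH₃)–OTf > PhCH(CH₃)–I > PhCH(CH₃)–O(H)CH₃⁺ > PhCH(CH₃)–OC(O)CF₃ > PhCH(CH₃)–F

The skeletons are identical, so relative rate is governed entirely by leaving-group ability.
Leaving-group ability tracks the stability of the departed species; conjugate-acid pKₐ is the usual yardstick (lower pKₐ → better LG).
PhCH(CH₃)–N₂⁺ loses N₂: no meaningful conjugate acid; N₂ departs as an exceptionally stable neutral molecule
PhCH(CH₃)–OTf loses OTf⁻: pKₐ(CF₃SO₃H (triflic acid)) ≈ -14
PhCH(CH₃)–I loses I⁻: pKₐ(HI) ≈ -10
PhCH(CH₃)–O(H)CH₃⁺ loses R'OH: pKₐ(R'OH₂⁺) ≈ -2.4
PhCH(CH₃)–OC(O)CF₃ loses CF₃COO⁻: pKₐ(CF₃COOH) ≈ 0.2
PhCH(CH₃)–F loses F⁻: pKₐ(HF) ≈ 3.2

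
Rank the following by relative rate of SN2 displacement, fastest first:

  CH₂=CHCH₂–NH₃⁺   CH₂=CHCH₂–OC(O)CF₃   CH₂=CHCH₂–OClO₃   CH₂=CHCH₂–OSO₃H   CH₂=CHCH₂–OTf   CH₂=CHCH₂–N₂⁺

CH₂=CHCH₂–N₂⁺ > CH₂=CHCH₂–OTf > CH₂=CHCH₂–OClO₃ > CH₂=CHCH₂–OSO₃H > CH₂=CHCH₂–OC(O)CF₃ > CH₂=CHCH₂–NH₃⁺

The skeletons are identical, so relative rate is governed entirely by leaving-group ability.
Leaving-group ability tracks the stability of the departed species; conjugate-acid pKₐ is the usual yardstick (lower pKₐ → better LG).
CH₂=CHCH₂–N₂⁺ loses N₂: no meaningful conjugate acid; N₂ departs as an exceptionally stable neutral molecule
CH₂=CHCH₂–OTf loses OTf⁻: pKₐ(CF₃SO₃H (triflic acid)) ≈ -14
CH₂=CHCH₂–OClO₃ loses ClO₄⁻: pKₐ(HClO₄) ≈ -10
CH₂=CHCH₂–OSO₃H loses HSO₄⁻: pKₐ(H₂SO₄) ≈ -3
CH₂=CHCH₂–OC(O)CF₃ loses CF₃COO⁻: pKₐ(CF₃COOH) ≈ 0.2
CH₂=CHCH₂–NH₃⁺ loses NH₃: pKₐ(NH₄⁺) ≈ 9.2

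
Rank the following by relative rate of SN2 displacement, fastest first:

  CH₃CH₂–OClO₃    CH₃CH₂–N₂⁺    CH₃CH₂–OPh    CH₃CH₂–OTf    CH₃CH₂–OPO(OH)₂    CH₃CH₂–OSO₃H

CH₃CH₂–N₂⁺ > CH₃CH₂–OTf > CH₃CH₂–OClO₃ > CH₃CH₂–OSO₃H > CH₃CH₂–OPO(OH)₂ > CH₃CH₂–OPh

Identical carbon frameworks mean the comparison reduces to leaving-group quality.
Leaving-group ability tracks the stability of the departed species; conjugate-acid pKₐ is the usual yardstick (lower pKₐ → better LG).
CH₃CH₂–N₂⁺ loses N₂: no meaningful conjugate acid; N₂ departs as an exceptionally stable neutral molecule
CH₃CH₂–OTf loses OTf⁻: pKₐ(CF₃SO₃H (triflic acid)) ≈ -14
CH₃CH₂–OClO₃ loses ClO₄⁻: pKₐ(HClO₄) ≈ -10
CH₃CH₂–OSO₃H loses HSO₄⁻: pKₐ(H₂SO₄) ≈ -3
CH₃CH₂–OPO(OH)₂ loses H₂PO₄⁻: pKₐ(H₃PO₄) ≈ 2.1
CH₃CH₂–OPh loses PhO⁻: pKₐ(C₆H₅OH (phenol)) ≈ 10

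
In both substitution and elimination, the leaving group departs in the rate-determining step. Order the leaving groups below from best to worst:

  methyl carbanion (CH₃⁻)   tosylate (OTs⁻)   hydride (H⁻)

tosylate (OTs⁻) > hydride (H⁻) > methyl carbanion (CH₃⁻)

tosylate (OTs⁻): pKₐ(p-CH₃C₆H₄SO₃H (TsOH)) ≈ -2.8 — resonance-delocalised arenesulfonate
hydride (H⁻): pKₐ(H₂) ≈ 36 — extremely strong base; leaves only in special hydride-transfer contexts
methyl carbanion (CH₃⁻): pKₐ(CH₄) ≈ 48 — unstabilised carbanion; the worst conceivable leaving group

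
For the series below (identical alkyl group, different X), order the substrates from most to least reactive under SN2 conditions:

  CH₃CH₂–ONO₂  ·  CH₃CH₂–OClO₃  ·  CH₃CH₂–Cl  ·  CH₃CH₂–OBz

CH₃CH₂–OClO₃ > CH₃CH₂–Cl > CH₃CH₂–ONO₂ > CH₃CH₂–OBz

With the same alkyl group throughout, only the leaving group differentiates the rates.
The more stable X⁻ (or X) is on its own — i.e. the weaker a base it is — the better a leaving group it makes.
CH₃CH₂–OClO₃ loses ClO₄⁻: pKₐ(HClO₄) ≈ -10
CH₃CH₂–Cl loses Cl⁻: pKₐ(HCl) ≈ -7
CH₃CH₂–ONO₂ loses NO₃⁻: pKₐ(HNO₃) ≈ -1.3
CH₃CH₂–OBz loses PhCOO⁻: pKₐ(C₆H₅COOH) ≈ 4.2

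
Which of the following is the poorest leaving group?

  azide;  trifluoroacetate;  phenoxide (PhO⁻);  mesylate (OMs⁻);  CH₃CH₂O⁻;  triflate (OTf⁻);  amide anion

The more stable X⁻ (or X) is on its own — i.e. the weaker a base it is — the better a leaving group it makes.
triflate (OTf⁻): pKₐ(CF₃SO₃H (triflic acid)) ≈ -14
mesylate (OMs⁻): pKₐ(CH₃SO₃H (MsOH)) ≈ -1.9
trifluoroacetate: pKₐ(CF₃COOH) ≈ 0.2
azide: pKₐ(HN₃) ≈ 4.7
phenoxide (PhO⁻): pKₐ(C₆H₅OH (phenol)) ≈ 10
CH₃CH₂O⁻: pKₐ(CH₃CH₂OH) ≈ 16
amide anion: pKₐ(NH₃) ≈ 38

amide anion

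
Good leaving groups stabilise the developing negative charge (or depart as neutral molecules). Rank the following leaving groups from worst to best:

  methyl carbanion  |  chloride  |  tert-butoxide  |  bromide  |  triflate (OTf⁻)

Rank by basicity of the departing species: weakest base leaves most easily.
triflate (OTf⁻): pKₐ(CF₃SO₃H (triflic acid)) ≈ -14
bromide: pKₐ(HBr) ≈ -9
chloride: pKₐ(HCl) ≈ -7
tert-butoxide: pKₐ(t-BuOH) ≈ 18
methyl carbanion: pKₐ(CH₄) ≈ 48
The question asks for worst first, so the sequence is read in increasing leaving-group ability.

methyl carbanion < tert-butoxide < chloride < bromide < triflate (OTf⁻)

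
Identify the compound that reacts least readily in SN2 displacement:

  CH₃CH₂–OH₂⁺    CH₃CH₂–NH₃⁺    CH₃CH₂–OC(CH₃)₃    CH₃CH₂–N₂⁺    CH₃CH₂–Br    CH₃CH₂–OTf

CH₃CH₂–OC(CH₃)₃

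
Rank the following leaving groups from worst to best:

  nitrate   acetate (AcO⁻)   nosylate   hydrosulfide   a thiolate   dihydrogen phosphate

a thiolate < hydrosulfide < acetate (AcO⁻) < dihydrogen phosphate < nitrate < nosylate

Rank by basicity of the departing species: weakest base leaves most easily.
nosylate: pKₐ(p-O₂NC₆H₄SO₃H) ≈ -3.5
nitrate: pKₐ(HNO₃) ≈ -1.3 — resonance-delocalised over three oxygens
dihydrogen phosphate: pKₐ(H₃PO₄) ≈ 2.1 — moderate base; biological leaving group after further activation
acetate (AcO⁻): pKₐ(CH₃COOH) ≈ 4.8
hydrosulfide: pKₐ(H₂S) ≈ 7
a thiolate: pKₐ(RSH (a thiol)) ≈ 10.5 — moderately basic; rarely leaves without activation
The question asks for worst first, so the sequence is read in increasing leaving-group ability.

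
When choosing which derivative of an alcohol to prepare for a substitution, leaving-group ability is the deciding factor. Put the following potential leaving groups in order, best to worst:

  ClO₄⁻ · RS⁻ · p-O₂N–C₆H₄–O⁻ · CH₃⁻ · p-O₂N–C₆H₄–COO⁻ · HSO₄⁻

ClO₄⁻ > HSO₄⁻ > p-O₂N–C₆H₄–COO⁻ > p-O₂N–C₆H₄–O⁻ > RS⁻ > CH₃⁻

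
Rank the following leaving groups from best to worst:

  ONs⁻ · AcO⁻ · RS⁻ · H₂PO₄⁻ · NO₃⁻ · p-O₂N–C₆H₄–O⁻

ONs⁻: pKₐ(p-O₂NC₆H₄SO₃H) ≈ -3.5
NO₃⁻: pKₐ(HNO₃) ≈ -1.3
H₂PO₄⁻: pKₐ(H₃PO₄) ≈ 2.1
AcO⁻: pKₐ(CH₃COOH) ≈ 4.8
p-O₂N–C₆H₄–O⁻: pKₐ(p-nitrophenol) ≈ 7.2
RS⁻: pKₐ(RSH (a thiol)) ≈ 10.5

ONs⁻ > NO₃⁻ > H₂PO₄⁻ > AcO⁻ > p-O₂N–C₆H₄–O⁻ > RS⁻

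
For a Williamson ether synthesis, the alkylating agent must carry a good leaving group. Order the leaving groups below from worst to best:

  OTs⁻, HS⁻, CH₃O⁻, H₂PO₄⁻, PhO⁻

The more stable X⁻ (or X) is on its own — i.e. the weaker a base it is — the better a leaving group it makes.
OTs⁻: pKₐ(p-CH₃C₆H₄SO₃H (TsOH)) ≈ -2.8
H₂PO₄⁻: pKₐ(H₃PO₄) ≈ 2.1 — moderate base; biological leaving group after further activation
HS⁻: pKₐ(H₂S) ≈ 7 — larger and more polarisable than the oxygen analogue
PhO⁻: pKₐ(C₆H₅OH (phenol)) ≈ 10 — resonance into the ring helps, but still a poor LG
CH₃O⁻: pKₐ(CH₃OH) ≈ 15.5
Reversing gives the worst-to-best order requested.

CH₃O⁻ < PhO⁻ < HS⁻ < H₂PO₄⁻ < OTs⁻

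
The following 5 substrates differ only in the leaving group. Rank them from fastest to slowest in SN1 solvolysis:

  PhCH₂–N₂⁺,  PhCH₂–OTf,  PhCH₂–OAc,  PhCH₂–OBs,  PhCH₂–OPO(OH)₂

The skeletons are identical, so relative rate is governed entirely by leaving-group ability.
Leaving-group ability tracks the stability of the departed species; conjugate-acid pKₐ is the usual yardstick (lower pKₐ → better LG).
PhCH₂–N₂⁺ loses N₂: no meaningful conjugate acid; N₂ departs as an exceptionally stable neutral molecule
PhCH₂–OTf loses OTf⁻: pKₐ(CF₃SO₃H (triflic acid)) ≈ -14
PhCH₂–OBs loses OBs⁻: pKₐ(p-BrC₆H₄SO₃H) ≈ -2.8
PhCH₂–OPO(OH)₂ loses H₂PO₄⁻: pKₐ(H₃PO₄) ≈ 2.1
PhCH₂–OAc loses AcO⁻: pKₐ(CH₃COOH) ≈ 4.8

PhCH₂–N₂⁺ > PhCH₂–OTf > PhCH₂–OBs > PhCH₂–OPO(OH)₂ > PhCH₂–OAc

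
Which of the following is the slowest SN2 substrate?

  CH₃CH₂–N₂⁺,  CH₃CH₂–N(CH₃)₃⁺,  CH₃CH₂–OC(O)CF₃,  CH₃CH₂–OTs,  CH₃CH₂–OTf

The skeletons are identical, so relative rate is governed entirely by leaving-group ability.
Rank by basicity of the departing species: weakest base leaves most easily.
CH₃CH₂–N₂⁺ loses N₂: no meaningful conjugate acid; N₂ departs as an exceptionally stable neutral molecule
CH₃CH₂–OTf loses OTf⁻: pKₐ(CF₃SO₃H (triflic acid)) ≈ -14
CH₃CH₂–OTs loses OTs⁻: pKₐ(p-CH₃C₆H₄SO₃H (TsOH)) ≈ -2.8
CH₃CH₂–OC(O)CF₃ loses CF₃COO⁻: pKₐ(CF₃COOH) ≈ 0.2
CH₃CH₂–N(CH₃)₃⁺ loses NR'₃: pKₐ(R'₃NH⁺) ≈ 10.7

CH₃CH₂–N(CH₃)₃⁺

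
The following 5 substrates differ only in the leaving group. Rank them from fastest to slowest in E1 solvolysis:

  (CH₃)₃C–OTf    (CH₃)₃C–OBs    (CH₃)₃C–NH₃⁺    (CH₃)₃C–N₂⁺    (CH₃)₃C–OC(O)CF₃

With the same alkyl group throughout, only the leaving group differentiates the rates.
Leaving-group ability tracks the stability of the departed species; conjugate-acid pKₐ is the usual yardstick (lower pKₐ → better LG).
(CH₃)₃C–N₂⁺ loses N₂: no meaningful conjugate acid; N₂ departs as an exceptionally stable neutral molecule
(CH₃)₃C–OTf loses OTf⁻: pKₐ(CF₃SO₃H (triflic acid)) ≈ -14
(CH₃)₃C–OBs loses OBs⁻: pKₐ(p-BrC₆H₄SO₃H) ≈ -2.8
(CH₃)₃C–OC(O)CF₃ loses CF₃COO⁻: pKₐ(CF₃COOH) ≈ 0.2
(CH₃)₃C–NH₃⁺ loses NH₃: pKₐ(NH₄⁺) ≈ 9.2

(CH₃)₃C–N₂⁺ > (CH₃)₃C–OTf > (CH₃)₃C–OBs > (CH₃)₃C–OC(O)CF₃ > (CH₃)₃C–NH₃⁺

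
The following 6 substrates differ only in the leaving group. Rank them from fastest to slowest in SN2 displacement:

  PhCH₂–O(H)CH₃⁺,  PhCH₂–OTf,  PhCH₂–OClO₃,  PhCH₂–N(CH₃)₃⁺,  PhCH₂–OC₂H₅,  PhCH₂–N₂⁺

The skeletons are identical, so relative rate is governed entirely by leaving-group ability.
Rank by basicity of the departing species: weakest base leaves most easily.
PhCH₂–N₂⁺ loses N₂: no meaningful conjugate acid; N₂ departs as an exceptionally stable neutral molecule
PhCH₂–OTf loses OTf⁻: pKₐ(CF₃SO₃H (triflic acid)) ≈ -14
PhCH₂–OClO₃ loses ClO₄⁻: pKₐ(HClO₄) ≈ -10
PhCH₂–O(H)CH₃⁺ loses R'OH: pKₐ(R'OH₂⁺) ≈ -2.4
PhCH₂–N(CH₃)₃⁺ loses NR'₃: pKₐ(R'₃NH⁺) ≈ 10.7
PhCH₂–OC₂H₅ loses CH₃CH₂O⁻: pKₐ(CH₃CH₂OH) ≈ 16

PhCH₂–N₂⁺ > PhCH₂–OTf > PhCH₂–OClO₃ > PhCH₂–O(H)CH₃⁺ > PhCH₂–N(CH₃)₃⁺ > PhCH₂–OC₂H₅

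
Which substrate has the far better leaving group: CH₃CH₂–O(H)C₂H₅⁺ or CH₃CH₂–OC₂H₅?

From CH₃CH₂–OC₂H₅ the departing group would be CH₃CH₂O⁻ (pKₐ(CH₃CH₂OH) ≈ 16). Strong base; alkoxides do not leave unassisted.
From CH₃CH₂–O(H)C₂H₅⁺ the leaving group is R'OH (pKₐ(R'OH₂⁺) ≈ -2.4). Neutral; leaves from a protonated ether (an oxonium ion, R–O(H)R'⁺).
(In practice CH₃CH₂–O(H)C₂H₅⁺ is made from CH₃CH₂–OC₂H₅ by protonation with concentrated HBr, allowing neutral ethanol, rather than ethoxide, to depart.)

CH₃CH₂–O(H)C₂H₅⁺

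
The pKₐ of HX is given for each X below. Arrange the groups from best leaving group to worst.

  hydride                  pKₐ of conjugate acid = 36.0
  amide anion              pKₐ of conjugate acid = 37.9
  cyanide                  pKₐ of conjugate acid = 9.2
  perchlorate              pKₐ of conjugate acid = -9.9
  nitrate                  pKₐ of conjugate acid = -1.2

perchlorate > nitrate > cyanide > hydride > amide anion

Lower conjugate-acid pKₐ ⇒ weaker base ⇒ better leaving group.
Sorting by the given values: perchlorate (-9.9), nitrate (-1.2), cyanide (9.2), hydride (36.0), amide anion (37.9).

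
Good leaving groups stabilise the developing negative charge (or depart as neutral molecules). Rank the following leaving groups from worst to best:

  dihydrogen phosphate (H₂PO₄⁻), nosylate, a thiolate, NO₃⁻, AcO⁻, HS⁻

a thiolate < HS⁻ < AcO⁻ < dihydrogen phosphate (H₂PO₄⁻) < NO₃⁻ < nosylate

A good leaving group is a weak base: the lower the pKₐ of its conjugate acid, the more readily it departs.
nosylate: pKₐ(p-O₂NC₆H₄SO₃H) ≈ -3.5
NO₃⁻: pKₐ(HNO₃) ≈ -1.3
dihydrogen phosphate (H₂PO₄⁻): pKₐ(H₃PO₄) ≈ 2.1
AcO⁻: pKₐ(CH₃COOH) ≈ 4.8
HS⁻: pKₐ(H₂S) ≈ 7
a thiolate: pKₐ(RSH (a thiol)) ≈ 10.5
The question asks for worst first, so the sequence is read in increasing leaving-group ability.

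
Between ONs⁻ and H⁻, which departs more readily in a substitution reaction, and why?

ONs⁻

ONs⁻ is the better leaving group.
pKₐ(p-O₂NC₆H₄SO₃H) ≈ -3.5 versus pKₐ(H₂) ≈ 36: ONs⁻ is the much weaker base.
P-nitro group further stabilises the sulfonate.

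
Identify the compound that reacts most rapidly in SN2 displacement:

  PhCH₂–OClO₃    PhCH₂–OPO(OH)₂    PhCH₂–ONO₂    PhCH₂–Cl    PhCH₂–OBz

PhCH₂–OClO₃

The skeletons are identical, so relative rate is governed entirely by leaving-group ability.
A good leaving group is a weak base: the lower the pKₐ of its conjugate acid, the more readily it departs.
PhCH₂–OClO₃ loses ClO₄⁻: pKₐ(HClO₄) ≈ -10
PhCH₂–Cl loses Cl⁻: pKₐ(HCl) ≈ -7
PhCH₂–ONO₂ loses NO₃⁻: pKₐ(HNO₃) ≈ -1.3
PhCH₂–OPO(OH)₂ loses H₂PO₄⁻: pKₐ(H₃PO₄) ≈ 2.1
PhCH₂–OBz loses PhCOO⁻: pKₐ(C₆H₅COOH) ≈ 4.2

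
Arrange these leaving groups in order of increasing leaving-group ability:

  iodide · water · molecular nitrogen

The more stable X⁻ (or X) is on its own — i.e. the weaker a base it is — the better a leaving group it makes.
molecular nitrogen: no meaningful conjugate acid; N₂ departs as an exceptionally stable neutral molecule
iodide: pKₐ(HI) ≈ -10
water: pKₐ(H₃O⁺) ≈ -1.7 — neutral; leaves from a protonated alcohol (R–OH₂⁺)
Reversing gives the worst-to-best order requested.

water < iodide < molecular nitrogen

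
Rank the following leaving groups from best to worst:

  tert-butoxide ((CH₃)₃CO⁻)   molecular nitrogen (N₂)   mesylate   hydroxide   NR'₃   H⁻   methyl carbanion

The more stable X⁻ (or X) is on its own — i.e. the weaker a base it is — the better a leaving group it makes.
molecular nitrogen (N₂): no meaningful conjugate acid; N₂ departs as an exceptionally stable neutral molecule
mesylate: pKₐ(CH₃SO₃H (MsOH)) ≈ -1.9 — resonance-delocalised alkanesulfonate
NR'₃: pKₐ(R'₃NH⁺) ≈ 10.7 — neutral but still a fairly strong base; Hofmann-elimination LG
hydroxide: pKₐ(H₂O) ≈ 15.7 — strong base; essentially never leaves without prior activation
tert-butoxide ((CH₃)₃CO⁻): pKₐ(t-BuOH) ≈ 18 — bulky, strongly basic alkoxide
H⁻: pKₐ(H₂) ≈ 36
methyl carbanion: pKₐ(CH₄) ≈ 48 — unstabilised carbanion; the worst conceivable leaving group

molecular nitrogen (N₂) > mesylate > NR'₃ > hydroxide > tert-butoxide ((CH₃)₃CO⁻) > H⁻ > methyl carbanion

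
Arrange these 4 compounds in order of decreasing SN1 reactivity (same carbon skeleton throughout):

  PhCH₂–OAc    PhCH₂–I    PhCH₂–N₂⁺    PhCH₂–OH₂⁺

PhCH₂–N₂⁺ > PhCH₂–I > PhCH₂–OH₂⁺ > PhCH₂–OAc

With the same alkyl group throughout, only the leaving group differentiates the rates.
Leaving-group ability tracks the stability of the departed species; conjugate-acid pKₐ is the usual yardstick (lower pKₐ → better LG).
PhCH₂–N₂⁺ loses N₂: no meaningful conjugate acid; N₂ departs as an exceptionally stable neutral molecule
PhCH₂–I loses I⁻: pKₐ(HI) ≈ -10
PhCH₂–OH₂⁺ loses H₂O: pKₐ(H₃O⁺) ≈ -1.7
PhCH₂–OAc loses AcO⁻: pKₐ(CH₃COOH) ≈ 4.8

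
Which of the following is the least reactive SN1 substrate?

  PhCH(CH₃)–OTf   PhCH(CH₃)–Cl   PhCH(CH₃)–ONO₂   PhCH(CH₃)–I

PhCH(CH₃)–ONO₂

With the same alkyl group throughout, only the leaving group differentiates the rates.
A good leaving group is a weak base: the lower the pKₐ of its conjugate acid, the more readily it departs.
PhCH(CH₃)–OTf loses OTf⁻: pKₐ(CF₃SO₃H (triflic acid)) ≈ -14
PhCH(CH₃)–I loses I⁻: pKₐ(HI) ≈ -10
PhCH(CH₃)–Cl loses Cl⁻: pKₐ(HCl) ≈ -7
PhCH(CH₃)–ONO₂ loses NO₃⁻: pKₐ(HNO₃) ≈ -1.3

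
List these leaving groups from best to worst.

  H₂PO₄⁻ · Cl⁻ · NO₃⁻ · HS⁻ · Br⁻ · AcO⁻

Br⁻ > Cl⁻ > NO₃⁻ > H₂PO₄⁻ > AcO⁻ > HS⁻

Br⁻: pKₐ(HBr) ≈ -9
Cl⁻: pKₐ(HCl) ≈ -7
NO₃⁻: pKₐ(HNO₃) ≈ -1.3
H₂PO₄⁻: pKₐ(H₃PO₄) ≈ 2.1
AcO⁻: pKₐ(CH₃COOH) ≈ 4.8
HS⁻: pKₐ(H₂S) ≈ 7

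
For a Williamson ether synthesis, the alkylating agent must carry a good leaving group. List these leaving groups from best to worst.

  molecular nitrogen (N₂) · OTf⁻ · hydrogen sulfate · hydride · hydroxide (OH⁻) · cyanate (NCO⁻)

The more stable X⁻ (or X) is on its own — i.e. the weaker a base it is — the better a leaving group it makes.
molecular nitrogen (N₂): no meaningful conjugate acid; N₂ departs as an exceptionally stable neutral molecule
OTf⁻: pKₐ(CF₃SO₃H (triflic acid)) ≈ -14
hydrogen sulfate: pKₐ(H₂SO₄) ≈ -3 — conjugate base of a strong mineral acid
cyanate (NCO⁻): pKₐ(HOCN) ≈ 3.5
hydroxide (OH⁻): pKₐ(H₂O) ≈ 15.7 — strong base; essentially never leaves without prior activation
hydride: pKₐ(H₂) ≈ 36

molecular nitrogen (N₂) > OTf⁻ > hydrogen sulfate > cyanate (NCO⁻) > hydroxide (OH⁻) > hydride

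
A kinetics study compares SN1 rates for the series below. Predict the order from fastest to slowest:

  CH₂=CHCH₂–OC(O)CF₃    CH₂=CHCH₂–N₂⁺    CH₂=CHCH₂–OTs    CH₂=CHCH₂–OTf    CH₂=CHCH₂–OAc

CH₂=CHCH₂–N₂⁺ > CH₂=CHCH₂–OTf > CH₂=CHCH₂–OTs > CH₂=CHCH₂–OC(O)CF₃ > CH₂=CHCH₂–OAc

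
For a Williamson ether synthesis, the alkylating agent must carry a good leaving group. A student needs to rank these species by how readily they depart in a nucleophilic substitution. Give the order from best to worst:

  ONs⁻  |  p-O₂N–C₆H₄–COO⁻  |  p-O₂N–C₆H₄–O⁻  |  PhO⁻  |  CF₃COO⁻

ONs⁻ > CF₃COO⁻ > p-O₂N–C₆H₄–COO⁻ > p-O₂N–C₆H₄–O⁻ > PhO⁻

Rank by basicity of the departing species: weakest base leaves most easily.
ONs⁻: pKₐ(p-O₂NC₆H₄SO₃H) ≈ -3.5
CF₃COO⁻: pKₐ(CF₃COOH) ≈ 0.2
p-O₂N–C₆H₄–COO⁻: pKₐ(p-nitrobenzoic acid) ≈ 3.4
p-O₂N–C₆H₄–O⁻: pKₐ(p-nitrophenol) ≈ 7.2
PhO⁻: pKₐ(C₆H₅OH (phenol)) ≈ 10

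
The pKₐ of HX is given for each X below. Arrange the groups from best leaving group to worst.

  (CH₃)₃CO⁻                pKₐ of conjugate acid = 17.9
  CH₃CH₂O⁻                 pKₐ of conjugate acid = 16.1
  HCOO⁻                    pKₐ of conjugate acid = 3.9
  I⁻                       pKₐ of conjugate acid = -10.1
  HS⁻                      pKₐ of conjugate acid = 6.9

Lower conjugate-acid pKₐ ⇒ weaker base ⇒ better leaving group.
Sorting by the given values: I⁻ (-10.1), HCOO⁻ (3.9), HS⁻ (6.9), CH₃CH₂O⁻ (16.1), (CH₃)₃CO⁻ (17.9).

I⁻ > HCOO⁻ > HS⁻ > CH₃CH₂O⁻ > (CH₃)₃CO⁻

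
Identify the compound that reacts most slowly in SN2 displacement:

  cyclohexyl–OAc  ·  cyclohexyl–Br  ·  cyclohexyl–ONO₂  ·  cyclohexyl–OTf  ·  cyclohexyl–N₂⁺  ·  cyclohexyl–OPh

cyclohexyl–OPh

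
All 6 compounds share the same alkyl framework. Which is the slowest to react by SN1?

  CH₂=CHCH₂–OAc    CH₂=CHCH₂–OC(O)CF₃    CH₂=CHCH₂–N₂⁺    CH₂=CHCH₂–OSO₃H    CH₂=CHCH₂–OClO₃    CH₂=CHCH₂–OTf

Same R in every case — rank the leaving groups.
A good leaving group is a weak base: the lower the pKₐ of its conjugate acid, the more readily it departs.
CH₂=CHCH₂–N₂⁺ loses N₂: no meaningful conjugate acid; N₂ departs as an exceptionally stable neutral molecule
CH₂=CHCH₂–OTf loses OTf⁻: pKₐ(CF₃SO₃H (triflic acid)) ≈ -14
CH₂=CHCH₂–OClO₃ loses ClO₄⁻: pKₐ(HClO₄) ≈ -10
CH₂=CHCH₂–OSO₃H loses HSO₄⁻: pKₐ(H₂SO₄) ≈ -3
CH₂=CHCH₂–OC(O)CF₃ loses CF₃COO⁻: pKₐ(CF₃COOH) ≈ 0.2
CH₂=CHCH₂–OAc loses AcO⁻: pKₐ(CH₃COOH) ≈ 4.8

CH₂=CHCH₂–OAc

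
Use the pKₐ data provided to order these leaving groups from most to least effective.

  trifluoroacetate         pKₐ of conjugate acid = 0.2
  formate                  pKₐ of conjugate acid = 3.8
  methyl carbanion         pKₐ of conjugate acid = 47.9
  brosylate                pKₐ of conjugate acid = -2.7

brosylate > trifluoroacetate > formate > methyl carbanion

Lower conjugate-acid pKₐ ⇒ weaker base ⇒ better leaving group.
Sorting by the given values: brosylate (-2.7), trifluoroacetate (0.2), formate (3.8), methyl carbanion (47.9).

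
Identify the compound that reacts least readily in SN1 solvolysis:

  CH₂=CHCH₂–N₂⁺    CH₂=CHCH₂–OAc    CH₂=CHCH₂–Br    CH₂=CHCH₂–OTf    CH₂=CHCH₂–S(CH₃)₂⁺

CH₂=CHCH₂–OAc

Same R in every case — rank the leaving groups.
A good leaving group is a weak base: the lower the pKₐ of its conjugate acid, the more readily it departs.
CH₂=CHCH₂–N₂⁺ loses N₂: no meaningful conjugate acid; N₂ departs as an exceptionally stable neutral molecule
CH₂=CHCH₂–OTf loses OTf⁻: pKₐ(CF₃SO₃H (triflic acid)) ≈ -14
CH₂=CHCH₂–Br loses Br⁻: pKₐ(HBr) ≈ -9
CH₂=CHCH₂–S(CH₃)₂⁺ loses SR'₂: pKₐ(R'₂SH⁺) ≈ -7
CH₂=CHCH₂–OAc loses AcO⁻: pKₐ(CH₃COOH) ≈ 4.8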